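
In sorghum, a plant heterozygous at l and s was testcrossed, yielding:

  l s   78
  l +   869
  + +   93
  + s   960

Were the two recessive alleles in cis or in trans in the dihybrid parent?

trans

The two most frequent classes are + s (960) and l + (869); these are the parental (non-recombinant) types.
So the F1 carried + s on one chromosome and l + on the other — the recessive alleles are on opposite chromosomes (trans / repulsion).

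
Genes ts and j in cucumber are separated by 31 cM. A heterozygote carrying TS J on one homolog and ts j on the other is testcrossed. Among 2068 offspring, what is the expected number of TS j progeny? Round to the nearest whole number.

A map distance of 31 cM corresponds to a recombination frequency of 0.310.
The F1 is TS J / ts j, so TS j is a recombinant gamete class with expected frequency r/2 = 0.310/2 = 0.1550.
Expected number = 0.1550 × 2068 = 320.54 ≈ 321.

321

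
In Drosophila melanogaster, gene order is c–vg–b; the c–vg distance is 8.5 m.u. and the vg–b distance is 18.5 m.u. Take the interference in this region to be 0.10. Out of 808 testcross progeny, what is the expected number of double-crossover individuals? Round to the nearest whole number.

Map distances give recombination frequencies of 0.085 and 0.185 for the two intervals.
With interference 0.10 (so coincidence = 0.90), expected double-crossover frequency = 0.085 × 0.185 × 0.90 = 0.01415.
Expected number = 0.01415 × 808 = 11.44 ≈ 11.

11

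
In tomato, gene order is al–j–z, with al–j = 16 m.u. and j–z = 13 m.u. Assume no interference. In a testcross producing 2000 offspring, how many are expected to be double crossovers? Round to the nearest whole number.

42

Map distances give recombination frequencies of 0.160 and 0.130 for the two intervals.
With no interference, expected double-crossover frequency = 0.160 × 0.130 = 0.02080.
Expected number = 0.02080 × 2000 = 41.60 ≈ 42.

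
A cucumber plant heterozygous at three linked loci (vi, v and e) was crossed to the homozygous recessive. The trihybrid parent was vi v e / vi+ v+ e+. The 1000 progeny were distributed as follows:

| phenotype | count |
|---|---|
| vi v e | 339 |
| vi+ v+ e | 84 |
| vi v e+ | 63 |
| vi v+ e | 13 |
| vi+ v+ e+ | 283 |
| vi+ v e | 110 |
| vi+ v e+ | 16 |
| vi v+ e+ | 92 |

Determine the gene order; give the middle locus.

v

The two rarest classes, vi v+ e and vi+ v e+, are the double crossovers. Comparing them with the parentals, only the v allele has switched, so v is the middle locus and the order is e – v – vi.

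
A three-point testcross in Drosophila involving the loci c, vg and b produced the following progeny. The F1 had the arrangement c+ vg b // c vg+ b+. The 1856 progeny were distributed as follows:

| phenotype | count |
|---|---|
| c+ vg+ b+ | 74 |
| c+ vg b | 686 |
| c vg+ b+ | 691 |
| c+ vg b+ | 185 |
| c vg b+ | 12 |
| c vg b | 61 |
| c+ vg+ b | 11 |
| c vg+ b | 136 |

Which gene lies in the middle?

vg

The two rarest classes, c+ vg+ b and c vg b+, are the double crossovers. Comparing them with the parentals, only the vg allele has switched, so vg is the middle locus and the order is b – vg – c.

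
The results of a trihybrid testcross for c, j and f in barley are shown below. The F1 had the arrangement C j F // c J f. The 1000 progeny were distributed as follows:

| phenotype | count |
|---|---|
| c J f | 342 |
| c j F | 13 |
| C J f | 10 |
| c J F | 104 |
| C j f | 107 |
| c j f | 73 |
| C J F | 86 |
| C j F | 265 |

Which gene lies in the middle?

The two rarest classes, c j F and C J f, are the double crossovers. Comparing them with the parentals, only the c allele has switched, so c is the middle locus and the order is j – c – f.

c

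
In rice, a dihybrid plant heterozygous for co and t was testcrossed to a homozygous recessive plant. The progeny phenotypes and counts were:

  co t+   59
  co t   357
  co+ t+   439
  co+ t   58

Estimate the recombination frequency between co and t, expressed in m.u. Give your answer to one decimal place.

12.8 m.u.

The two most frequent classes, co+ t+ (439) and co t (357), are the parental types, so the F1 was co+ t+ / co t.
The recombinant classes are co+ t and co t+: 58 + 59 = 117.
Recombination frequency = 117/913 = 0.1281 ≈ 12.8%, i.e. 12.8 m.u.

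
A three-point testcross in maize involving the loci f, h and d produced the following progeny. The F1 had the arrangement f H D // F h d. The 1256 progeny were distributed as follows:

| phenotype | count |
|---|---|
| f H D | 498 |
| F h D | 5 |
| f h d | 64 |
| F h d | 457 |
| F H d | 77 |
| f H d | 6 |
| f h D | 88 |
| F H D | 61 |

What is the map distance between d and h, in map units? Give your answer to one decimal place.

14.0 map units

The two rarest classes, f H d and F h D, are the double crossovers. Comparing them with the parentals, only the d allele has switched, so d is the middle locus and the order is f – d – h.
Crossovers in the d–h interval produce the single-crossover classes f h D and F H d (88 + 77 = 165) plus the double crossovers (11).
RF(d–h) = (165 + 11) / 1256 = 176/1256 = 0.1401 → 14.0 map units.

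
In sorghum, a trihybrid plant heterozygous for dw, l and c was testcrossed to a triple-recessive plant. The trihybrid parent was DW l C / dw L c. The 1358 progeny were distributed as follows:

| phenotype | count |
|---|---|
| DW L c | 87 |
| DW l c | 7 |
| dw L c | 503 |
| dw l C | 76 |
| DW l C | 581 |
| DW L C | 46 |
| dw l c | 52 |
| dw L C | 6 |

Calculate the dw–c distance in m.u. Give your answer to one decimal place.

The two rarest classes, DW l c and dw L C, are the double crossovers. Comparing them with the parentals, only the c allele has switched, so c is the middle locus and the order is l – c – dw.
Crossovers in the c–dw interval produce the single-crossover classes dw l C and DW L c (76 + 87 = 163) plus the double crossovers (13).
RF(c–dw) = (163 + 13) / 1358 = 176/1358 = 0.1296 → 13.0 m.u.

13.0 m.u.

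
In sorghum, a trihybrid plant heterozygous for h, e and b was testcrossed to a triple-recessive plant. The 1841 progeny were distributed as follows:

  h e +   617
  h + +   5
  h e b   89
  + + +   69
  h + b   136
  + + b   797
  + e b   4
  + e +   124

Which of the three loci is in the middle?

e

The two most frequent reciprocal classes, + + b and h e +, are the parental types, so the F1 was + + b / h e +.
The two rarest classes, + e b and h + +, are the double crossovers. Comparing them with the parentals, only the e allele has switched, so e is the middle locus and the order is h – e – b.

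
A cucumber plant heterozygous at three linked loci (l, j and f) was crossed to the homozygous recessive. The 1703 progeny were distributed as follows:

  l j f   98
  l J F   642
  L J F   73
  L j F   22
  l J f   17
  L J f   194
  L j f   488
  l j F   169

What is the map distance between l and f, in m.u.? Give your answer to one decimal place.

The two most frequent reciprocal classes, l J F and L j f, are the parental types, so the F1 was l J F / L j f.
The two rarest classes, l J f and L j F, are the double crossovers. Comparing them with the parentals, only the f allele has switched, so f is the middle locus and the order is j – f – l.
Crossovers in the f–l interval produce the single-crossover classes L J F and l j f (73 + 98 = 171) plus the double crossovers (39).
RF(f–l) = (171 + 39) / 1703 = 210/1703 = 0.1233 → 12.3 m.u.

12.3 m.u.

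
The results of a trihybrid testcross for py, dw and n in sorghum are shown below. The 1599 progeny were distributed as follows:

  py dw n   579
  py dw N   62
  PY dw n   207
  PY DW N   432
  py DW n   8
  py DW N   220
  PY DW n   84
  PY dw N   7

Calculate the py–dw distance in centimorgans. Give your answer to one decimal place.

27.6 centimorgans

The two most frequent reciprocal classes, PY DW N and py dw n, are the parental types, so the F1 was PY DW N / py dw n.
The two rarest classes, PY dw N and py DW n, are the double crossovers. Comparing them with the parentals, only the dw allele has switched, so dw is the middle locus and the order is py – dw – n.
Crossovers in the py–dw interval produce the single-crossover classes py DW N and PY dw n (220 + 207 = 427) plus the double crossovers (15).
RF(py–dw) = (427 + 15) / 1599 = 442/1599 = 0.2764 → 27.6 centimorgans.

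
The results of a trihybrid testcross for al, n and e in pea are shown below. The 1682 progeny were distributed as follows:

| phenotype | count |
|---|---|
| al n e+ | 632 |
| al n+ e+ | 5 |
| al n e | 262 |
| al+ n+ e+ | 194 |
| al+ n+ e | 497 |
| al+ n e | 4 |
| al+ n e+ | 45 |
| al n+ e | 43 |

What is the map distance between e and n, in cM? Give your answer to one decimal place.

The two most frequent reciprocal classes, al n e+ and al+ n+ e, are the parental types, so the F1 was al n e+ / al+ n+ e.
The two rarest classes, al n+ e+ and al+ n e, are the double crossovers. Comparing them with the parentals, only the n allele has switched, so n is the middle locus and the order is al – n – e.
Crossovers in the n–e interval produce the single-crossover classes al n e and al+ n+ e+ (262 + 194 = 456) plus the double crossovers (9).
RF(n–e) = (456 + 9) / 1682 = 465/1682 = 0.2765 → 27.6 cM.

27.6 cM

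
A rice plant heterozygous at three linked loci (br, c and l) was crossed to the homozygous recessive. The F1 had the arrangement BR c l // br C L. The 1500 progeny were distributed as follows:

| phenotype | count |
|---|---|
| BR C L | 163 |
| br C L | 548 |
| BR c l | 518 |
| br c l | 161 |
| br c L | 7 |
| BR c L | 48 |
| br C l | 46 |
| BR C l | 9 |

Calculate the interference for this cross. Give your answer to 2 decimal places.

0.36

The two rarest classes, BR C l and br c L, are the double crossovers. Comparing them with the parentals, only the c allele has switched, so c is the middle locus and the order is br – c – l.
br–c: (324 + 16)/1500 = 0.2267; c–l: (94 + 16)/1500 = 0.0733.
Expected DCO frequency = 0.2267 × 0.0733 ≈ 0.01662; observed = 16/1500 ≈ 0.01067.
Coefficient of coincidence = 0.01067/0.01662 ≈ 0.64; interference = 1 − 0.64 = 0.36.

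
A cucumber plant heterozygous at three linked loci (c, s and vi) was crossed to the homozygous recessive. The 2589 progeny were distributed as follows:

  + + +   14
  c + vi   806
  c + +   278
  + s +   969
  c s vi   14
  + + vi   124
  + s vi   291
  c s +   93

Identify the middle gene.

s

The two most frequent reciprocal classes, + s + and c + vi, are the parental types, so the F1 was + s + / c + vi.
The two rarest classes, + + + and c s vi, are the double crossovers. Comparing them with the parentals, only the s allele has switched, so s is the middle locus and the order is vi – s – c.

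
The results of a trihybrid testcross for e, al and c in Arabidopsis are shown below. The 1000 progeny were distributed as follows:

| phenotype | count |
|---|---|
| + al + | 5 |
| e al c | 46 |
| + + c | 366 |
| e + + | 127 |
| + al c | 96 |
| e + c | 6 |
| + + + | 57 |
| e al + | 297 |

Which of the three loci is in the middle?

e

The two most frequent reciprocal classes, e al + and + + c, are the parental types, so the F1 was e al + / + + c.
The two rarest classes, + al + and e + c, are the double crossovers. Comparing them with the parentals, only the e allele has switched, so e is the middle locus and the order is al – e – c.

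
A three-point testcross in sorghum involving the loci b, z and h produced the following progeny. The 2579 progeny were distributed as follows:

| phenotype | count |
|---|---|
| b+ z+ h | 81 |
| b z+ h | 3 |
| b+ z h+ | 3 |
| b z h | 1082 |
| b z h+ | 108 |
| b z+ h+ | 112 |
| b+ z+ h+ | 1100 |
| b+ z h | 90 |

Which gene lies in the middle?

z

The two most frequent reciprocal classes, b z h and b+ z+ h+, are the parental types, so the F1 was b z h / b+ z+ h+.
The two rarest classes, b z+ h and b+ z h+, are the double crossovers. Comparing them with the parentals, only the z allele has switched, so z is the middle locus and the order is b – z – h.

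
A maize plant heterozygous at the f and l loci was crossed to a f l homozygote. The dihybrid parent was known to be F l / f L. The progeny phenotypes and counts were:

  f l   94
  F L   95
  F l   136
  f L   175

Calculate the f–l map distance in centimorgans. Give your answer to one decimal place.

37.8 centimorgans

The recombinant classes are F L and f l: 95 + 94 = 189.
Recombination frequency = 189/500 = 0.3780 ≈ 37.8%, i.e. 37.8 centimorgans.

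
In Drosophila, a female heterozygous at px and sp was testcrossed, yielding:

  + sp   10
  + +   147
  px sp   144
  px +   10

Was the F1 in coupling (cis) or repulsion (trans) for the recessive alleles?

The two most frequent classes are + + (147) and px sp (144); these are the parental (non-recombinant) types.
So the F1 carried + + on one chromosome and px sp on the other — the recessive alleles are on the same chromosome (cis / coupling).

cis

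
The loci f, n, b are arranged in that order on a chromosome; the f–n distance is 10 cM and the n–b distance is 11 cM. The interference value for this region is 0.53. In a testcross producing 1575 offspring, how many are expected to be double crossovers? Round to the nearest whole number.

8

Map distances give recombination frequencies of 0.100 and 0.110 for the two intervals.
With interference 0.53 (so coincidence = 0.47), expected double-crossover frequency = 0.100 × 0.110 × 0.47 = 0.00517.
Expected number = 0.00517 × 1575 = 8.14 ≈ 8.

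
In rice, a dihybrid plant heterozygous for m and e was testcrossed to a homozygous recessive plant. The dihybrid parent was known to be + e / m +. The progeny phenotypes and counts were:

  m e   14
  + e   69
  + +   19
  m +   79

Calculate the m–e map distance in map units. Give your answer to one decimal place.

18.2 map units

The recombinant classes are + + and m e: 19 + 14 = 33.
Recombination frequency = 33/181 = 0.1823 ≈ 18.2%, i.e. 18.2 map units.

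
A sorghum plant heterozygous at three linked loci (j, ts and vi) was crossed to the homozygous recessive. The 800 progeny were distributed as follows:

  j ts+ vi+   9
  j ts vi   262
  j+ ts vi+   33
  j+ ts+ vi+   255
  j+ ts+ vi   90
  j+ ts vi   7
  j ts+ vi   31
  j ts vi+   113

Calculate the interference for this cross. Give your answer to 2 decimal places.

The two most frequent reciprocal classes, j ts vi and j+ ts+ vi+, are the parental types, so the F1 was j ts vi / j+ ts+ vi+.
The two rarest classes, j+ ts vi and j ts+ vi+, are the double crossovers. Comparing them with the parentals, only the j allele has switched, so j is the middle locus and the order is vi – j – ts.
vi–j: (203 + 16)/800 = 0.2737; j–ts: (64 + 16)/800 = 0.1000.
Expected DCO frequency = 0.2737 × 0.1000 ≈ 0.02737; observed = 16/800 ≈ 0.02000.
Coefficient of coincidence = 0.02000/0.02737 ≈ 0.73; interference = 1 − 0.73 = 0.27.

0.27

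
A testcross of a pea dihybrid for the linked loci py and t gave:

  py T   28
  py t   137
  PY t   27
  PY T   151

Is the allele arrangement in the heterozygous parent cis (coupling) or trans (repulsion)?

cis

The two most frequent classes are PY T (151) and py t (137); these are the parental (non-recombinant) types.
So the F1 carried PY T on one chromosome and py t on the other — the recessive alleles are on the same chromosome (cis / coupling).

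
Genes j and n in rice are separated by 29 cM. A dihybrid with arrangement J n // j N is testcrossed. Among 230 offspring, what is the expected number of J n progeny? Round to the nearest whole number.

82

A map distance of 29 cM corresponds to a recombination frequency of 0.290.
The F1 is J n / j N, so J n is a parental gamete class with expected frequency (1 − r)/2 = 0.710/2 = 0.3550.
Expected number = 0.3550 × 230 = 81.65 ≈ 82.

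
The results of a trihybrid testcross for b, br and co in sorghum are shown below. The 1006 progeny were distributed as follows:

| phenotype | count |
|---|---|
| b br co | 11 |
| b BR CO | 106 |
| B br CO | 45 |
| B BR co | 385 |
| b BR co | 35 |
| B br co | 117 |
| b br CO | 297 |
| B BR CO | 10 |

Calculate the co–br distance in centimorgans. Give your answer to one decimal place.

The two most frequent reciprocal classes, B BR co and b br CO, are the parental types, so the F1 was B BR co / b br CO.
The two rarest classes, B BR CO and b br co, are the double crossovers. Comparing them with the parentals, only the co allele has switched, so co is the middle locus and the order is b – co – br.
Crossovers in the co–br interval produce the single-crossover classes B br co and b BR CO (117 + 106 = 223) plus the double crossovers (21).
RF(co–br) = (223 + 21) / 1006 = 244/1006 = 0.2425 → 24.3 centimorgans.

24.3 centimorgans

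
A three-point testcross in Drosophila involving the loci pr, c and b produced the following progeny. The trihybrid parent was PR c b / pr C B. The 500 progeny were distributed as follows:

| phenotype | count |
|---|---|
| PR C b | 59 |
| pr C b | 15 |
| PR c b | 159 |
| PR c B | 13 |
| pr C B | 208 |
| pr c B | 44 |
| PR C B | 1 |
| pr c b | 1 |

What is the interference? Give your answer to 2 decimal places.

0.68

The two rarest classes, pr c b and PR C B, are the double crossovers. Comparing them with the parentals, only the pr allele has switched, so pr is the middle locus and the order is c – pr – b.
c–pr: (103 + 2)/500 = 0.2100; pr–b: (28 + 2)/500 = 0.0600.
Expected DCO frequency = 0.2100 × 0.0600 ≈ 0.01260; observed = 2/500 ≈ 0.00400.
Coefficient of coincidence = 0.00400/0.01260 ≈ 0.32; interference = 1 − 0.32 = 0.68.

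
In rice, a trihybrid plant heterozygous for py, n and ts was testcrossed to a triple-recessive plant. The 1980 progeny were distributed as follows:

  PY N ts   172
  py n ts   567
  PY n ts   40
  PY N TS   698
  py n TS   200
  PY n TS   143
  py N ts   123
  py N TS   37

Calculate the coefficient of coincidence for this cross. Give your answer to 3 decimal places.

The two most frequent reciprocal classes, PY N TS and py n ts, are the parental types, so the F1 was PY N TS / py n ts.
The two rarest classes, py N TS and PY n ts, are the double crossovers. Comparing them with the parentals, only the py allele has switched, so py is the middle locus and the order is ts – py – n.
ts–py: (372 + 77)/1980 = 0.2268; py–n: (266 + 77)/1980 = 0.1732.
Expected DCO frequency = 0.2268 × 0.1732 ≈ 0.03928; observed = 77/1980 ≈ 0.03889.
Coefficient of coincidence = 0.03889/0.03928 ≈ 0.990.

0.990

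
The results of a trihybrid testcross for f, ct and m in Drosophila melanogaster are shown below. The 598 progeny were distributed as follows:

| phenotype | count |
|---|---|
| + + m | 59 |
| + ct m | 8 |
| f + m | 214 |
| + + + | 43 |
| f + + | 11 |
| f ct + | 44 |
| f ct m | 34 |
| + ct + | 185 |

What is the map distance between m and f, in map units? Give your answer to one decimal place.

The two most frequent reciprocal classes, f + m and + ct +, are the parental types, so the F1 was f + m / + ct +.
The two rarest classes, f + + and + ct m, are the double crossovers. Comparing them with the parentals, only the m allele has switched, so m is the middle locus and the order is f – m – ct.
Crossovers in the f–m interval produce the single-crossover classes + + m and f ct + (59 + 44 = 103) plus the double crossovers (19).
RF(f–m) = (103 + 19) / 598 = 122/598 = 0.2040 → 20.4 map units.

20.4 map units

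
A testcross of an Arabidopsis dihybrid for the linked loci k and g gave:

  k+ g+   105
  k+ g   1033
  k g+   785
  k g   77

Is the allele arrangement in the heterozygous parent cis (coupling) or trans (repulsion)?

The two most frequent classes are k+ g (1033) and k g+ (785); these are the parental (non-recombinant) types.
So the F1 carried k+ g on one chromosome and k g+ on the other — the recessive alleles are on opposite chromosomes (trans / repulsion).

trans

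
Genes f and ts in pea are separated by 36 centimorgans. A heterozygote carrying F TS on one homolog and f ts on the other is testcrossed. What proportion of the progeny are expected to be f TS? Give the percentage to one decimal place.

18.0%

A map distance of 36 centimorgans corresponds to a recombination frequency of 0.360.
The F1 is F TS / f ts, so f TS is a recombinant gamete class with expected frequency r/2 = 0.360/2 = 0.1800.
That is 0.1800 = 18.0% of the progeny.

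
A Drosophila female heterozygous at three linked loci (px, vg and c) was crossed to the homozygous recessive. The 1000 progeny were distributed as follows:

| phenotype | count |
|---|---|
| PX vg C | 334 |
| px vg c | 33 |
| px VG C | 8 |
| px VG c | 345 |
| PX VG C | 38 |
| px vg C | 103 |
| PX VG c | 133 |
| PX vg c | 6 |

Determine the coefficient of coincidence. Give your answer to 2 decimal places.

0.66

The two most frequent reciprocal classes, PX vg C and px VG c, are the parental types, so the F1 was PX vg C / px VG c.
The two rarest classes, PX vg c and px VG C, are the double crossovers. Comparing them with the parentals, only the c allele has switched, so c is the middle locus and the order is vg – c – px.
vg–c: (71 + 14)/1000 = 0.0850; c–px: (236 + 14)/1000 = 0.2500.
Expected DCO frequency = 0.0850 × 0.2500 ≈ 0.02125; observed = 14/1000 ≈ 0.01400.
Coefficient of coincidence = 0.01400/0.02125 ≈ 0.66.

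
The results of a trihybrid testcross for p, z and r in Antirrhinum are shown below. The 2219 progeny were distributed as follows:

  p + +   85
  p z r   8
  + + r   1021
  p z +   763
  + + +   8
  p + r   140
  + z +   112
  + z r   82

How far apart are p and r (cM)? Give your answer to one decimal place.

The two most frequent reciprocal classes, p z + and + + r, are the parental types, so the F1 was p z + / + + r.
The two rarest classes, p z r and + + +, are the double crossovers. Comparing them with the parentals, only the r allele has switched, so r is the middle locus and the order is p – r – z.
Crossovers in the p–r interval produce the single-crossover classes + z + and p + r (112 + 140 = 252) plus the double crossovers (16).
RF(p–r) = (252 + 16) / 2219 = 268/2219 = 0.1208 → 12.1 cM.

12.1 cM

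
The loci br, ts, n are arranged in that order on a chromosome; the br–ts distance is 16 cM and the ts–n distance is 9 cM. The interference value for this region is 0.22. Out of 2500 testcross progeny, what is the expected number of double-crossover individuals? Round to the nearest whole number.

Map distances give recombination frequencies of 0.160 and 0.090 for the two intervals.
With interference 0.22 (so coincidence = 0.78), expected double-crossover frequency = 0.160 × 0.090 × 0.78 = 0.01123.
Expected number = 0.01123 × 2500 = 28.08 ≈ 28.

28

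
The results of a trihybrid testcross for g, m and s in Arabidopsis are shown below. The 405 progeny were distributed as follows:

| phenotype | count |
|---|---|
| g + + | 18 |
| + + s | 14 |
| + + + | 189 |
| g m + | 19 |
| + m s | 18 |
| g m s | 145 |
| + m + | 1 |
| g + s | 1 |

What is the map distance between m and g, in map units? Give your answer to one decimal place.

The two most frequent reciprocal classes, + + + and g m s, are the parental types, so the F1 was + + + / g m s.
The two rarest classes, + m + and g + s, are the double crossovers. Comparing them with the parentals, only the m allele has switched, so m is the middle locus and the order is s – m – g.
Crossovers in the m–g interval produce the single-crossover classes g + + and + m s (18 + 18 = 36) plus the double crossovers (2).
RF(m–g) = (36 + 2) / 405 = 38/405 = 0.0938 → 9.4 map units.

9.4 map units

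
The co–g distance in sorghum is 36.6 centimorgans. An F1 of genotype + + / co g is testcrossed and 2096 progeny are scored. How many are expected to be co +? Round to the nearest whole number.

384

A map distance of 36.6 centimorgans corresponds to a recombination frequency of 0.366.
The F1 is + + / co g, so co + is a recombinant gamete class with expected frequency r/2 = 0.366/2 = 0.1830.
Expected number = 0.1830 × 2096 = 383.57 ≈ 384.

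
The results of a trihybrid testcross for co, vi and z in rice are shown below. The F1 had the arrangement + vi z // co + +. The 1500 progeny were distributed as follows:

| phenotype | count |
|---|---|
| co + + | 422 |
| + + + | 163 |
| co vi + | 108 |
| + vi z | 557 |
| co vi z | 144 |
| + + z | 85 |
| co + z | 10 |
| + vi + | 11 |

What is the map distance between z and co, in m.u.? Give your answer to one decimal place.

21.9 m.u.

The two rarest classes, + vi + and co + z, are the double crossovers. Comparing them with the parentals, only the z allele has switched, so z is the middle locus and the order is vi – z – co.
Crossovers in the z–co interval produce the single-crossover classes co vi z and + + + (144 + 163 = 307) plus the double crossovers (21).
RF(z–co) = (307 + 21) / 1500 = 328/1500 = 0.2187 → 21.9 m.u.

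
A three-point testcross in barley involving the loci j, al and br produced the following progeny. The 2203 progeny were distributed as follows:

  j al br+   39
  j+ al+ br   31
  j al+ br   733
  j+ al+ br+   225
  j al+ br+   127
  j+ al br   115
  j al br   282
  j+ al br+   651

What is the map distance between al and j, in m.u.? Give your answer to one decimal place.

26.2 m.u.

The two most frequent reciprocal classes, j al+ br and j+ al br+, are the parental types, so the F1 was j al+ br / j+ al br+.
The two rarest classes, j+ al+ br and j al br+, are the double crossovers. Comparing them with the parentals, only the j allele has switched, so j is the middle locus and the order is al – j – br.
Crossovers in the al–j interval produce the single-crossover classes j al br and j+ al+ br+ (282 + 225 = 507) plus the double crossovers (70).
RF(al–j) = (507 + 70) / 2203 = 577/2203 = 0.2619 → 26.2 m.u.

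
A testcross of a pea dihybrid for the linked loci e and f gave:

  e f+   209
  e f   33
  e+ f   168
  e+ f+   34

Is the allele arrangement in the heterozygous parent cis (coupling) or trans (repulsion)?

trans

The two most frequent classes are e+ f (168) and e f+ (209); these are the parental (non-recombinant) types.
So the F1 carried e+ f on one chromosome and e f+ on the other — the recessive alleles are on opposite chromosomes (trans / repulsion).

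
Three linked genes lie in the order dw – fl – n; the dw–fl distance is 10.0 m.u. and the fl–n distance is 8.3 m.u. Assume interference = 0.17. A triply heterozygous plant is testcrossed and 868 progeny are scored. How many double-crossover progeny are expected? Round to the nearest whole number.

6

Map distances give recombination frequencies of 0.100 and 0.083 for the two intervals.
With interference 0.17 (so coincidence = 0.83), expected double-crossover frequency = 0.100 × 0.083 × 0.83 = 0.00689.
Expected number = 0.00689 × 868 = 5.98 ≈ 6.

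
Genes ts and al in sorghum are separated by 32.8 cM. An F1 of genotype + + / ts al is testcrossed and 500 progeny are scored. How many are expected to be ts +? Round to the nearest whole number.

A map distance of 32.8 cM corresponds to a recombination frequency of 0.328.
The F1 is + + / ts al, so ts + is a recombinant gamete class with expected frequency r/2 = 0.328/2 = 0.1640.
Expected number = 0.1640 × 500 = 82.00 ≈ 82.

82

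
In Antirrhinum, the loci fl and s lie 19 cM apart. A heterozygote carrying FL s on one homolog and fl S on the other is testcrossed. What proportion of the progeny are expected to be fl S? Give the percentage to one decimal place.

40.5%

A map distance of 19 cM corresponds to a recombination frequency of 0.190.
The F1 is FL s / fl S, so fl S is a parental gamete class with expected frequency (1 − r)/2 = 0.810/2 = 0.4050.
That is 0.4050 = 40.5% of the progeny.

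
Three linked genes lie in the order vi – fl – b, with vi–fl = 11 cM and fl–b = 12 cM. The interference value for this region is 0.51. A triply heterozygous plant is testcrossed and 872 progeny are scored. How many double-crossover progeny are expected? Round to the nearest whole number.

Map distances give recombination frequencies of 0.110 and 0.120 for the two intervals.
With interference 0.51 (so coincidence = 0.49), expected double-crossover frequency = 0.110 × 0.120 × 0.49 = 0.00647.
Expected number = 0.00647 × 872 = 5.64 ≈ 6.

6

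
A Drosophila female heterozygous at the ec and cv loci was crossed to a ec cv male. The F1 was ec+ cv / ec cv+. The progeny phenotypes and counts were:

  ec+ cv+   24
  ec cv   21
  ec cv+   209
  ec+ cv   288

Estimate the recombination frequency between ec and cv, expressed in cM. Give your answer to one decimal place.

8.3 cM

The recombinant classes are ec+ cv+ and ec cv: 24 + 21 = 45.
Recombination frequency = 45/542 = 0.0830 ≈ 8.3%, i.e. 8.3 cM.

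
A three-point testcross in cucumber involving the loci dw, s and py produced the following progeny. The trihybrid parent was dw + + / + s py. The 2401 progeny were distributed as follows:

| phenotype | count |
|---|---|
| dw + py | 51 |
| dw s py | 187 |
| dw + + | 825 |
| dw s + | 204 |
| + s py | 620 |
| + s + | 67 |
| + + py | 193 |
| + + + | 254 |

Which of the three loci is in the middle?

py

The two rarest classes, dw + py and + s +, are the double crossovers. Comparing them with the parentals, only the py allele has switched, so py is the middle locus and the order is s – py – dw.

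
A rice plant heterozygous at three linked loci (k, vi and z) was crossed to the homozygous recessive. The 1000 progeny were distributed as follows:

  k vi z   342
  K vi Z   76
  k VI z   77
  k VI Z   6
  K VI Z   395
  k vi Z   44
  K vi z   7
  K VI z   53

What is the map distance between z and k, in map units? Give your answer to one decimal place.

The two most frequent reciprocal classes, K VI Z and k vi z, are the parental types, so the F1 was K VI Z / k vi z.
The two rarest classes, k VI Z and K vi z, are the double crossovers. Comparing them with the parentals, only the k allele has switched, so k is the middle locus and the order is vi – k – z.
Crossovers in the k–z interval produce the single-crossover classes K VI z and k vi Z (53 + 44 = 97) plus the double crossovers (13).
RF(k–z) = (97 + 13) / 1000 = 110/1000 = 0.1100 → 11.0 map units.

11.0 map units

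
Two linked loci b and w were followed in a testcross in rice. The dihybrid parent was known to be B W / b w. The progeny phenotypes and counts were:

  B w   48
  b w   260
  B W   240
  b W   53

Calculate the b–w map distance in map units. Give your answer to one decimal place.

The recombinant classes are B w and b W: 48 + 53 = 101.
Recombination frequency = 101/601 = 0.1681 ≈ 16.8%, i.e. 16.8 map units.

16.8 map units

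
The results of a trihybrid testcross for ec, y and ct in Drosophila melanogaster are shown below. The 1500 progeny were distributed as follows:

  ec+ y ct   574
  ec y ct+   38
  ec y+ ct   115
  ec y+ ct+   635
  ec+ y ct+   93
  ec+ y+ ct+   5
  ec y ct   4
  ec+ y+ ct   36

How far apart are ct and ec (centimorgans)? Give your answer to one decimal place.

The two most frequent reciprocal classes, ec+ y ct and ec y+ ct+, are the parental types, so the F1 was ec+ y ct / ec y+ ct+.
The two rarest classes, ec y ct and ec+ y+ ct+, are the double crossovers. Comparing them with the parentals, only the ec allele has switched, so ec is the middle locus and the order is y – ec – ct.
Crossovers in the ec–ct interval produce the single-crossover classes ec+ y ct+ and ec y+ ct (93 + 115 = 208) plus the double crossovers (9).
RF(ec–ct) = (208 + 9) / 1500 = 217/1500 = 0.1447 → 14.5 centimorgans.

14.5 centimorgans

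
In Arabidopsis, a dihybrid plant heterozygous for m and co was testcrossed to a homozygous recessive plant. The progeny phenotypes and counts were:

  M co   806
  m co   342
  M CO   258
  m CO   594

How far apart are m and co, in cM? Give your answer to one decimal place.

30.0 cM

The two most frequent classes, M co (806) and m CO (594), are the parental types, so the F1 was M co / m CO.
The recombinant classes are M CO and m co: 258 + 342 = 600.
Recombination frequency = 600/2000 = 0.3000 ≈ 30.0%, i.e. 30.0 cM.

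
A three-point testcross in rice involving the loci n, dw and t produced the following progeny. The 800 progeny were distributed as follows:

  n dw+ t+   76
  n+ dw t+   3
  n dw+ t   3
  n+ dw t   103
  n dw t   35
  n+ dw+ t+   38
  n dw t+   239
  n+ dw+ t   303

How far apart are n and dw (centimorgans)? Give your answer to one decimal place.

23.1 centimorgans

The two most frequent reciprocal classes, n+ dw+ t and n dw t+, are the parental types, so the F1 was n+ dw+ t / n dw t+.
The two rarest classes, n dw+ t and n+ dw t+, are the double crossovers. Comparing them with the parentals, only the n allele has switched, so n is the middle locus and the order is dw – n – t.
Crossovers in the dw–n interval produce the single-crossover classes n+ dw t and n dw+ t+ (103 + 76 = 179) plus the double crossovers (6).
RF(dw–n) = (179 + 6) / 800 = 185/800 = 0.2313 → 23.1 centimorgans.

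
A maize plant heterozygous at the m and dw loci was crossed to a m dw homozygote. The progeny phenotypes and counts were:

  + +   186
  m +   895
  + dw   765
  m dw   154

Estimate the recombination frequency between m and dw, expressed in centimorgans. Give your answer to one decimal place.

The two most frequent classes, + dw (765) and m + (895), are the parental types, so the F1 was + dw / m +.
The recombinant classes are + + and m dw: 186 + 154 = 340.
Recombination frequency = 340/2000 = 0.1700 ≈ 17.0%, i.e. 17.0 centimorgans.

17.0 centimorgans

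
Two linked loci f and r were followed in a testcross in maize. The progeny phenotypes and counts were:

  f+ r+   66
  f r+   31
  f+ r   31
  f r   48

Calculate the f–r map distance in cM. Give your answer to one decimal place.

The two most frequent classes, f+ r+ (66) and f r (48), are the parental types, so the F1 was f+ r+ / f r.
The recombinant classes are f+ r and f r+: 31 + 31 = 62.
Recombination frequency = 62/176 = 0.3523 ≈ 35.2%, i.e. 35.2 cM.

35.2 cM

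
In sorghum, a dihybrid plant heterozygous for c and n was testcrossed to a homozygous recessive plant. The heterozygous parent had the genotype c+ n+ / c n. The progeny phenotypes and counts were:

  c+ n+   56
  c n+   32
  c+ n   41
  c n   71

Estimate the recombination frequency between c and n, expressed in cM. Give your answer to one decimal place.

36.5 cM

The recombinant classes are c+ n and c n+: 41 + 32 = 73.
Recombination frequency = 73/200 = 0.3650 ≈ 36.5%, i.e. 36.5 cM.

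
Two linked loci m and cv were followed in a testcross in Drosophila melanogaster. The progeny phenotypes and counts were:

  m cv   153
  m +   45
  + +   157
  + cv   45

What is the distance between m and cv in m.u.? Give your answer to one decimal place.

The two most frequent classes, + + (157) and m cv (153), are the parental types, so the F1 was + + / m cv.
The recombinant classes are + cv and m +: 45 + 45 = 90.
Recombination frequency = 90/400 = 0.2250 ≈ 22.5%, i.e. 22.5 m.u.

22.5 m.u.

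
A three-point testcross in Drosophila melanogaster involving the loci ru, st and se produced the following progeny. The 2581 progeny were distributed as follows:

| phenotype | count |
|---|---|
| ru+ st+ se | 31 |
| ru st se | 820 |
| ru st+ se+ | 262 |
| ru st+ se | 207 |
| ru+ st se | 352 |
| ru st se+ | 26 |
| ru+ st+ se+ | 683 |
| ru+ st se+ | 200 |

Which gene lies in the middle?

se

The two most frequent reciprocal classes, ru st se and ru+ st+ se+, are the parental types, so the F1 was ru st se / ru+ st+ se+.
The two rarest classes, ru st se+ and ru+ st+ se, are the double crossovers. Comparing them with the parentals, only the se allele has switched, so se is the middle locus and the order is ru – se – st.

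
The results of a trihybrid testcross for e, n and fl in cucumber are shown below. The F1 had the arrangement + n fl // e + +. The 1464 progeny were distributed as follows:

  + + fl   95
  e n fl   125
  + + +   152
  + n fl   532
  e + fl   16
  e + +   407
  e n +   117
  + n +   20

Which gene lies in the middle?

The two rarest classes, + n + and e + fl, are the double crossovers. Comparing them with the parentals, only the fl allele has switched, so fl is the middle locus and the order is n – fl – e.

fl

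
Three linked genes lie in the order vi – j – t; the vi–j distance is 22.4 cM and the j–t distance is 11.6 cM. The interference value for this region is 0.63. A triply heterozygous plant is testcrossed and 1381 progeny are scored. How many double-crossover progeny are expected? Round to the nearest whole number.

13

Map distances give recombination frequencies of 0.224 and 0.116 for the two intervals.
With interference 0.63 (so coincidence = 0.37), expected double-crossover frequency = 0.224 × 0.116 × 0.37 = 0.00961.
Expected number = 0.00961 × 1381 = 13.28 ≈ 13.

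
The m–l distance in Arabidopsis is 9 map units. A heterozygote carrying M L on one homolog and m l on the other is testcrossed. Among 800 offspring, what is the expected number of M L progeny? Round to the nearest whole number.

364

A map distance of 9 map units corresponds to a recombination frequency of 0.090.
The F1 is M L / m l, so M L is a parental gamete class with expected frequency (1 − r)/2 = 0.910/2 = 0.4550.
Expected number = 0.4550 × 800 = 364.00 ≈ 364.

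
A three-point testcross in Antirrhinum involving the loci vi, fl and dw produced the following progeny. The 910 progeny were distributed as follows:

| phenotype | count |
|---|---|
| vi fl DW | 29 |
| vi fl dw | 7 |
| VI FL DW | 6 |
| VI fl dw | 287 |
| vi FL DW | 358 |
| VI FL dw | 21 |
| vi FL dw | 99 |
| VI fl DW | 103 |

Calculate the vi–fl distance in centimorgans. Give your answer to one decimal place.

6.9 centimorgans

The two most frequent reciprocal classes, VI fl dw and vi FL DW, are the parental types, so the F1 was VI fl dw / vi FL DW.
The two rarest classes, vi fl dw and VI FL DW, are the double crossovers. Comparing them with the parentals, only the vi allele has switched, so vi is the middle locus and the order is dw – vi – fl.
Crossovers in the vi–fl interval produce the single-crossover classes VI FL dw and vi fl DW (21 + 29 = 50) plus the double crossovers (13).
RF(vi–fl) = (50 + 13) / 910 = 63/910 = 0.0692 → 6.9 centimorgans.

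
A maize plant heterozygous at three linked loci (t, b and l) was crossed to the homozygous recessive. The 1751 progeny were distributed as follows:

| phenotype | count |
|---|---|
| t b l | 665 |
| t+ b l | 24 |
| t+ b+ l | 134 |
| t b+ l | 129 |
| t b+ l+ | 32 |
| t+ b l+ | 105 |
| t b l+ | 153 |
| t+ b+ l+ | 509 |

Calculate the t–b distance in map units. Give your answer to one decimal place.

16.6 map units

The two most frequent reciprocal classes, t b l and t+ b+ l+, are the parental types, so the F1 was t b l / t+ b+ l+.
The two rarest classes, t+ b l and t b+ l+, are the double crossovers. Comparing them with the parentals, only the t allele has switched, so t is the middle locus and the order is b – t – l.
Crossovers in the b–t interval produce the single-crossover classes t b+ l and t+ b l+ (129 + 105 = 234) plus the double crossovers (56).
RF(b–t) = (234 + 56) / 1751 = 290/1751 = 0.1656 → 16.6 map units.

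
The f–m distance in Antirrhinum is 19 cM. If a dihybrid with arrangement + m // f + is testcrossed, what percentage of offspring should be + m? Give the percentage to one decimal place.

A map distance of 19 cM corresponds to a recombination frequency of 0.190.
The F1 is + m / f +, so + m is a parental gamete class with expected frequency (1 − r)/2 = 0.810/2 = 0.4050.
That is 0.4050 = 40.5% of the progeny.

40.5%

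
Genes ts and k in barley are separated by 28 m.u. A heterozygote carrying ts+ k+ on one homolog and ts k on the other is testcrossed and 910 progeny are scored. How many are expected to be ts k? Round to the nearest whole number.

328

A map distance of 28 m.u. corresponds to a recombination frequency of 0.280.
The F1 is ts+ k+ / ts k, so ts k is a parental gamete class with expected frequency (1 − r)/2 = 0.720/2 = 0.3600.
Expected number = 0.3600 × 910 = 327.60 ≈ 328.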